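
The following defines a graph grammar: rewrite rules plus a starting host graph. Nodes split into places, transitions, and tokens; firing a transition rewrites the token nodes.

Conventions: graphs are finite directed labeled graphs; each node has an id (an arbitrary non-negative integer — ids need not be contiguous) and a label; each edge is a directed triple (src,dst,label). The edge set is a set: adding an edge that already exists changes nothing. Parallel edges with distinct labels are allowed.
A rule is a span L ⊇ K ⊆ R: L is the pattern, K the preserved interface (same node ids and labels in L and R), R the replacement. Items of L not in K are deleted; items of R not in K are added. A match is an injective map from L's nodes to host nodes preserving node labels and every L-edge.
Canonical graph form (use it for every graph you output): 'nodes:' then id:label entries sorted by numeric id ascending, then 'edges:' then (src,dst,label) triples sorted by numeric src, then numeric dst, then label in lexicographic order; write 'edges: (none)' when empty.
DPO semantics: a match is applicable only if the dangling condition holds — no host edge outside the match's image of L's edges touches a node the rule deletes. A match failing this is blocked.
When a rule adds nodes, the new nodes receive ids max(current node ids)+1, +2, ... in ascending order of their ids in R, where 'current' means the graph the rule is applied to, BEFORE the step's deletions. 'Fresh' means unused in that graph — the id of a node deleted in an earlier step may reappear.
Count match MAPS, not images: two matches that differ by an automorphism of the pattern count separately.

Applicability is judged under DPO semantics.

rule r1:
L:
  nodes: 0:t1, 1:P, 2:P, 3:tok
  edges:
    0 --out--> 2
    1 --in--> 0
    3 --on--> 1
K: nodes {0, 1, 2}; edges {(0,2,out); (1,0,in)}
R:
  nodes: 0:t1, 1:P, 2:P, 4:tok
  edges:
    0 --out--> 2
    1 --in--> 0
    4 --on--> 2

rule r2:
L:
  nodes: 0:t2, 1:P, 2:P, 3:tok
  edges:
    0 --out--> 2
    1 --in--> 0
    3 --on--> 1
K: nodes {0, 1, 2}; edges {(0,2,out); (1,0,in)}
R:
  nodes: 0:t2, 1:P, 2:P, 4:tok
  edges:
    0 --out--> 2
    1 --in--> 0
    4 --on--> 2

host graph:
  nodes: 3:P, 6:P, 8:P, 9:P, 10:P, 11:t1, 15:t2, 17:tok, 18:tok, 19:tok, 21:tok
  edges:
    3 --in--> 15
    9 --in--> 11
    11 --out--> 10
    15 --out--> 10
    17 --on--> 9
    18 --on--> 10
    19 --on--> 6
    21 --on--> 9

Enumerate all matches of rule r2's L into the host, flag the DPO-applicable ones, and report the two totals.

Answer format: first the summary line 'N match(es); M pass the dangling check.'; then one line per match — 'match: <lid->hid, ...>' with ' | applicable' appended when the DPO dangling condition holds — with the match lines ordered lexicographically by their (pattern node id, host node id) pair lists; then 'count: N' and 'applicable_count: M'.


0 match(es); 0 pass the dangling check.
count: 0
applicable_count: 0


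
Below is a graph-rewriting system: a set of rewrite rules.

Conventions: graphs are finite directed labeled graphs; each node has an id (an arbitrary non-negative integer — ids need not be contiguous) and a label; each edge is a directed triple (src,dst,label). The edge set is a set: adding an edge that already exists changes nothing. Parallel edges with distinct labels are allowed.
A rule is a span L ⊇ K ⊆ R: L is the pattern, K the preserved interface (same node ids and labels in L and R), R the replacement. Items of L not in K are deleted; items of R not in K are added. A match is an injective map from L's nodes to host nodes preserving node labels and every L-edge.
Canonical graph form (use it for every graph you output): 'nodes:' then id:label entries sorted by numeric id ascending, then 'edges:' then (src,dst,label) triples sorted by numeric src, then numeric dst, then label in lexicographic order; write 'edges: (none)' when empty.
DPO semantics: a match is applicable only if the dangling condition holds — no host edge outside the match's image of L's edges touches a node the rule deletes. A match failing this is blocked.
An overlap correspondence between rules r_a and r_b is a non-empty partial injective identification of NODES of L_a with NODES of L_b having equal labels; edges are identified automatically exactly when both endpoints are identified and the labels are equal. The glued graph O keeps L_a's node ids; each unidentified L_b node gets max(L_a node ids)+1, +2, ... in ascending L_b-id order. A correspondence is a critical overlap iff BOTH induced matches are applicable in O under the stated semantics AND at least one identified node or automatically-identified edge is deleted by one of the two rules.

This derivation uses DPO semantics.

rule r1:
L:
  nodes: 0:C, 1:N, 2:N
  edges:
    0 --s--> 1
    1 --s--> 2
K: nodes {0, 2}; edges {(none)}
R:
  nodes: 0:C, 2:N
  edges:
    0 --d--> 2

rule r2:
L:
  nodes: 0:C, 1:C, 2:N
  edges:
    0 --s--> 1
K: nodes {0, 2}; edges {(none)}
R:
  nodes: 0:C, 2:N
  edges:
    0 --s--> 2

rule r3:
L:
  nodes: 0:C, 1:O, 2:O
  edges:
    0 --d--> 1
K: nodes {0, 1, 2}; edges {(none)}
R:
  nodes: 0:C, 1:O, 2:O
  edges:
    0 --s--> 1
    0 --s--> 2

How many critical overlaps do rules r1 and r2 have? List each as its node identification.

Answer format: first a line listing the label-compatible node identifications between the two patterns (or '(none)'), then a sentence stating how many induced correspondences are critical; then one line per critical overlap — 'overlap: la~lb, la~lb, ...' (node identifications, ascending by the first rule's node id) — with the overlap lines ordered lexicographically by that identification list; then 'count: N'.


label-compatible node identifications between L(r1) and L(r2): 0~0, 0~1, 1~2, 2~2
2 of the induced correspondences are critical overlaps of r1 and r2.
overlap: 0~0, 1~2
overlap: 1~2
count: 2


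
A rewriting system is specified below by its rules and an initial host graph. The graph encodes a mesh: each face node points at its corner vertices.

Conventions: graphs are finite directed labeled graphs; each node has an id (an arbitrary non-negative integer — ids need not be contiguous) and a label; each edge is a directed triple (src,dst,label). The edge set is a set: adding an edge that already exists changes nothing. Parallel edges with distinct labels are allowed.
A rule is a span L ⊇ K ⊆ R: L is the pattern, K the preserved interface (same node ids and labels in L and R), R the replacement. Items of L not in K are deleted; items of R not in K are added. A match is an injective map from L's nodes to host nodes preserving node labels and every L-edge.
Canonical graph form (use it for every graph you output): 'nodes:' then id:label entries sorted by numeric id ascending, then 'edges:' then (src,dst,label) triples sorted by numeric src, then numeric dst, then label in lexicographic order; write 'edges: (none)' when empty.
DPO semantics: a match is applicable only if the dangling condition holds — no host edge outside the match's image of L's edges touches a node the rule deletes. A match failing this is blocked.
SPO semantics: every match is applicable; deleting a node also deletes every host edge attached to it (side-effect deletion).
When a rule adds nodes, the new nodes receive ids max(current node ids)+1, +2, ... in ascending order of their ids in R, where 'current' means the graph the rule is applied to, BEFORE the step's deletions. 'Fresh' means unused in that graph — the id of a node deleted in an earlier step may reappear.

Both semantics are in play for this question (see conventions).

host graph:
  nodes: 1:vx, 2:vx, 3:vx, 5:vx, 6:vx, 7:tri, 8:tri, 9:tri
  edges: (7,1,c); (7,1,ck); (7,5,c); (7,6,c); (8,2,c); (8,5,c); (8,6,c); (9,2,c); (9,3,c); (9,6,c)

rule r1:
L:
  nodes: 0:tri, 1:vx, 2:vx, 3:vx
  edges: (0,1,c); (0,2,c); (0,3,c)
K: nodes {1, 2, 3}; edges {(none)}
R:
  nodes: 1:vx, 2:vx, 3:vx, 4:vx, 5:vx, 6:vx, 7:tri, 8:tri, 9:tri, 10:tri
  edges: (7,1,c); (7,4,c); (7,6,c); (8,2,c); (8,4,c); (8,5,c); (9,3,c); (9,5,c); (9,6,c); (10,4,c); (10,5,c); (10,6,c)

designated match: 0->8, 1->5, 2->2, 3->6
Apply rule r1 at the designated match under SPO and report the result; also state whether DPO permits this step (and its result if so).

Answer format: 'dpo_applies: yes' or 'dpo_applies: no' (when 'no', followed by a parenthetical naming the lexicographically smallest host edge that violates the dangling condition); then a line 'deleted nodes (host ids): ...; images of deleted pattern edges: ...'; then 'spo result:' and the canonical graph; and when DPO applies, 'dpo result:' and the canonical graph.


dpo_applies: yes
deleted nodes (host ids): 8; images of deleted pattern edges: (8,2,c); (8,5,c); (8,6,c)
spo result:
nodes: 1:vx, 2:vx, 3:vx, 5:vx, 6:vx, 7:tri, 9:tri, 10:vx, 11:vx, 12:vx, 13:tri, 14:tri, 15:tri, 16:tri
edges: (7,1,c); (7,1,ck); (7,5,c); (7,6,c); (9,2,c); (9,3,c); (9,6,c); (13,5,c); (13,10,c); (13,12,c); (14,2,c); (14,10,c); (14,11,c); (15,6,c); (15,11,c); (15,12,c); (16,10,c); (16,11,c); (16,12,c)
dpo result:
nodes: 1:vx, 2:vx, 3:vx, 5:vx, 6:vx, 7:tri, 9:tri, 10:vx, 11:vx, 12:vx, 13:tri, 14:tri, 15:tri, 16:tri
edges: (7,1,c); (7,1,ck); (7,5,c); (7,6,c); (9,2,c); (9,3,c); (9,6,c); (13,5,c); (13,10,c); (13,12,c); (14,2,c); (14,10,c); (14,11,c); (15,6,c); (15,11,c); (15,12,c); (16,10,c); (16,11,c); (16,12,c)


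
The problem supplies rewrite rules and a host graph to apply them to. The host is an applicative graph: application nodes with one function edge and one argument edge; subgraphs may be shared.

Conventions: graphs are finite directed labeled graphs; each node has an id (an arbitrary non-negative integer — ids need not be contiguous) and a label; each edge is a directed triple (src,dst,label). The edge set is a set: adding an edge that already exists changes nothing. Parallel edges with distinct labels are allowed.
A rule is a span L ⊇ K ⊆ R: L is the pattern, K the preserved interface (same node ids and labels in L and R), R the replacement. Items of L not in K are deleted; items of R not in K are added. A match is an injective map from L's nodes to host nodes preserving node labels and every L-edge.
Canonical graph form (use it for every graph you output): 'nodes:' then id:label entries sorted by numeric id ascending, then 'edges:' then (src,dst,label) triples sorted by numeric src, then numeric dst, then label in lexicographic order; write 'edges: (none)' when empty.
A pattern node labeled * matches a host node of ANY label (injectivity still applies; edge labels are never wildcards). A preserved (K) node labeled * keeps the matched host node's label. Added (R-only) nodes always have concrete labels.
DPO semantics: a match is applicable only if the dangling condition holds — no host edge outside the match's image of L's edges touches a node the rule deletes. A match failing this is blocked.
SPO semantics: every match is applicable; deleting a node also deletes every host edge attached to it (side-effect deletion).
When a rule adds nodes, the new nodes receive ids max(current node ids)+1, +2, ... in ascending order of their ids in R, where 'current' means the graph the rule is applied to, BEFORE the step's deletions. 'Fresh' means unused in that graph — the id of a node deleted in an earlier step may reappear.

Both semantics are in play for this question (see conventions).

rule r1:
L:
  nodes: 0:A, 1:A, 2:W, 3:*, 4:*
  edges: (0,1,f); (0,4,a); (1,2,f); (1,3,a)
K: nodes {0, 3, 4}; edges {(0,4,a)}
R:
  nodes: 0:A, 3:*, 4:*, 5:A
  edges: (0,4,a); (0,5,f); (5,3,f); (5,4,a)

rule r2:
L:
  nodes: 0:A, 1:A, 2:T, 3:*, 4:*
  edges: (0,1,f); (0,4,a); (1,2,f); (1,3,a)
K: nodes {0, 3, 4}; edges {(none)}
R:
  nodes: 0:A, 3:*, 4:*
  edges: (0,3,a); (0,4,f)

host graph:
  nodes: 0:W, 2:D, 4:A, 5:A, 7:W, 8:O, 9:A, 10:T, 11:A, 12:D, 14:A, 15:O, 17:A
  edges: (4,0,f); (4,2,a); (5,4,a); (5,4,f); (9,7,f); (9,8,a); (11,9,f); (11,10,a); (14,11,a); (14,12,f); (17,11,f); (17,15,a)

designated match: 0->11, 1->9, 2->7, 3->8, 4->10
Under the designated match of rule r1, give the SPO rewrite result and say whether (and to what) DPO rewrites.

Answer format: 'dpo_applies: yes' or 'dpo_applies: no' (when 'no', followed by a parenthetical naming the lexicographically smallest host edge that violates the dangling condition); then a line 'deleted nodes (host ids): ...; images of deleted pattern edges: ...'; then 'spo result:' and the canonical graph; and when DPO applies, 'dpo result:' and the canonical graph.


dpo_applies: yes
deleted nodes (host ids): 7, 9; images of deleted pattern edges: (9,7,f); (9,8,a); (11,9,f)
spo result:
nodes: 0:W, 2:D, 4:A, 5:A, 8:O, 10:T, 11:A, 12:D, 14:A, 15:O, 17:A, 18:A
edges: (4,0,f); (4,2,a); (5,4,a); (5,4,f); (11,10,a); (11,18,f); (14,11,a); (14,12,f); (17,11,f); (17,15,a); (18,8,f); (18,10,a)
dpo result:
nodes: 0:W, 2:D, 4:A, 5:A, 8:O, 10:T, 11:A, 12:D, 14:A, 15:O, 17:A, 18:A
edges: (4,0,f); (4,2,a); (5,4,a); (5,4,f); (11,10,a); (11,18,f); (14,11,a); (14,12,f); (17,11,f); (17,15,a); (18,8,f); (18,10,a)


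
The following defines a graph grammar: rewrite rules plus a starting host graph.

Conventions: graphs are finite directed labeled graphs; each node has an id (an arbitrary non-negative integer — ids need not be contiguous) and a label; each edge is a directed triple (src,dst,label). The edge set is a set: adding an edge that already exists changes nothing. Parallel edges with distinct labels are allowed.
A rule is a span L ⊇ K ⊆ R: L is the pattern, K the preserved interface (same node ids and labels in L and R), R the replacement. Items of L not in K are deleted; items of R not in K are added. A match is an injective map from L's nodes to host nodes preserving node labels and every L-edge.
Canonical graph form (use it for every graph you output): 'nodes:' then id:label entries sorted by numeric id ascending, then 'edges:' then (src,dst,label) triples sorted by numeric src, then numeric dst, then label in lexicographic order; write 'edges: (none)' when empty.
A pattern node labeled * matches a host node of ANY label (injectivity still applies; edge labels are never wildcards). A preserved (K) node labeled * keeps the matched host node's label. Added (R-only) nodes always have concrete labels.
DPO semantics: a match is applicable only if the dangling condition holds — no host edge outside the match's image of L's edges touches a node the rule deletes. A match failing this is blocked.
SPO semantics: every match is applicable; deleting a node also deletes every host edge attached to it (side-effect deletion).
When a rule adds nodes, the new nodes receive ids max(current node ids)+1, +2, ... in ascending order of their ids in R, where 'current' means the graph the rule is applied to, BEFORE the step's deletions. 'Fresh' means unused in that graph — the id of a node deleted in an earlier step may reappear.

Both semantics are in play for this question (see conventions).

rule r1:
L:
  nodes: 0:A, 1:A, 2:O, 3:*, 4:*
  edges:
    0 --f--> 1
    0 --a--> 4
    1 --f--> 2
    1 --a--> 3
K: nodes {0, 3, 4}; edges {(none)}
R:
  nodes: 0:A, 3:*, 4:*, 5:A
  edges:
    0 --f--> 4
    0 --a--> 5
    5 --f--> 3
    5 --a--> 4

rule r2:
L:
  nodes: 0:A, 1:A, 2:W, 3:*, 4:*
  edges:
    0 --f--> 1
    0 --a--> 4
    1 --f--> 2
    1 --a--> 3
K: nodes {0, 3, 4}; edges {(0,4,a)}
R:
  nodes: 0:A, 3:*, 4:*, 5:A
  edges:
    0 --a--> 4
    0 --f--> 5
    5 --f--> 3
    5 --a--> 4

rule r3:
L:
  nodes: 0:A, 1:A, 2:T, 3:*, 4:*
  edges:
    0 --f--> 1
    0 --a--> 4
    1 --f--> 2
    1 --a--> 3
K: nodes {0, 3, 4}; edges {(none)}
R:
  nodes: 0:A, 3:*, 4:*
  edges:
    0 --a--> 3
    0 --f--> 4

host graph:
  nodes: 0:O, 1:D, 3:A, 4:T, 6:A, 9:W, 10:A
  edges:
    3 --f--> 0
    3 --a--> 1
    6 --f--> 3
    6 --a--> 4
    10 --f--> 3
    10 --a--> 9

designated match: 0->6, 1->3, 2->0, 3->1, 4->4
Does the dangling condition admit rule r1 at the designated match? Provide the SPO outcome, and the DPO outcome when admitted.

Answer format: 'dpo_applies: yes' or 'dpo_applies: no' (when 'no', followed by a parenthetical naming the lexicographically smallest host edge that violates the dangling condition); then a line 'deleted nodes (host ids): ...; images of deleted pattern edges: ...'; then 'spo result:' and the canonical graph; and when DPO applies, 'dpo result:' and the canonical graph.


dpo_applies: no
(the rule deletes node 3, which keeps host edge (10,3,f) outside the match image — the dangling condition fails, DPO blocks; SPO proceeds and side-deletes such edges)
deleted nodes (host ids): 0, 3; images of deleted pattern edges: (3,0,f); (3,1,a); (6,3,f); (6,4,a)
spo result:
nodes: 1:D, 4:T, 6:A, 9:W, 10:A, 11:A
edges: (6,4,f); (6,11,a); (10,9,a); (11,1,f); (11,4,a)


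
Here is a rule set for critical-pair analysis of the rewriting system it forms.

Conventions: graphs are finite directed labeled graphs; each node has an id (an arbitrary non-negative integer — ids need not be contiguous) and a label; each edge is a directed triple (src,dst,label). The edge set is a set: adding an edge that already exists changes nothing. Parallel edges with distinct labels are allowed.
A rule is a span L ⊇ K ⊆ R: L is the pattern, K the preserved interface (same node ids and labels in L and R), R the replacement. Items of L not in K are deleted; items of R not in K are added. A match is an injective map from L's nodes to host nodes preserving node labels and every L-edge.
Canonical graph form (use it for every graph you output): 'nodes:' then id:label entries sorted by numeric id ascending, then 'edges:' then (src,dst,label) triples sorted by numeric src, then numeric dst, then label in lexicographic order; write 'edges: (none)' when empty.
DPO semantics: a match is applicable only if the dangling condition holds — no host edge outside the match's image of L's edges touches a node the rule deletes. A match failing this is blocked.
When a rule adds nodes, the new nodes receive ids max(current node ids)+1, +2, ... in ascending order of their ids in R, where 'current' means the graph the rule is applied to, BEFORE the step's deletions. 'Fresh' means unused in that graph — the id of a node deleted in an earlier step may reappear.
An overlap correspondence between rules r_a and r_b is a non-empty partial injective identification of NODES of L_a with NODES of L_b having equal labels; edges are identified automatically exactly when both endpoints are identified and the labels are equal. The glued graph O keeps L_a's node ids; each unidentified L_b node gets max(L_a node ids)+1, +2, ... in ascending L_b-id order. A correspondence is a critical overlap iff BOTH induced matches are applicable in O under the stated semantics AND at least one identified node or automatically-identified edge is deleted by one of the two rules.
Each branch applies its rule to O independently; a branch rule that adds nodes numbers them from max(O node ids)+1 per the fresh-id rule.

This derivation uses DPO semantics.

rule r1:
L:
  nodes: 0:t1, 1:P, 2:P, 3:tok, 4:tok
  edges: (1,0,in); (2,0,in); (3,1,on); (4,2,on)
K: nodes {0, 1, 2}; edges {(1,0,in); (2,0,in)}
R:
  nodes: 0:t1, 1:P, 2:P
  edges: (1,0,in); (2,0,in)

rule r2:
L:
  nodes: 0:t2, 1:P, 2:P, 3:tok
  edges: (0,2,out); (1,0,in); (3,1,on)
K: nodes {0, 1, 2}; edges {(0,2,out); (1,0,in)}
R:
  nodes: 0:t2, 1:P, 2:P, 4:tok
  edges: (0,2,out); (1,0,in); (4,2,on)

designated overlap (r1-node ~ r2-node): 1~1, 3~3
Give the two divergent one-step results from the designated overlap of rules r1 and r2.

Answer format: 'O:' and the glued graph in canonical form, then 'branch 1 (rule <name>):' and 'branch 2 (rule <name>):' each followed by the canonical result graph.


O:
nodes: 0:t1, 1:P, 2:P, 3:tok, 4:tok, 5:t2, 6:P
edges: (1,0,in); (1,5,in); (2,0,in); (3,1,on); (4,2,on); (5,6,out)
branch 1 (rule r1):
nodes: 0:t1, 1:P, 2:P, 5:t2, 6:P
edges: (1,0,in); (1,5,in); (2,0,in); (5,6,out)
branch 2 (rule r2):
nodes: 0:t1, 1:P, 2:P, 4:tok, 5:t2, 6:P, 7:tok
edges: (1,0,in); (1,5,in); (2,0,in); (4,2,on); (5,6,out); (7,6,on)


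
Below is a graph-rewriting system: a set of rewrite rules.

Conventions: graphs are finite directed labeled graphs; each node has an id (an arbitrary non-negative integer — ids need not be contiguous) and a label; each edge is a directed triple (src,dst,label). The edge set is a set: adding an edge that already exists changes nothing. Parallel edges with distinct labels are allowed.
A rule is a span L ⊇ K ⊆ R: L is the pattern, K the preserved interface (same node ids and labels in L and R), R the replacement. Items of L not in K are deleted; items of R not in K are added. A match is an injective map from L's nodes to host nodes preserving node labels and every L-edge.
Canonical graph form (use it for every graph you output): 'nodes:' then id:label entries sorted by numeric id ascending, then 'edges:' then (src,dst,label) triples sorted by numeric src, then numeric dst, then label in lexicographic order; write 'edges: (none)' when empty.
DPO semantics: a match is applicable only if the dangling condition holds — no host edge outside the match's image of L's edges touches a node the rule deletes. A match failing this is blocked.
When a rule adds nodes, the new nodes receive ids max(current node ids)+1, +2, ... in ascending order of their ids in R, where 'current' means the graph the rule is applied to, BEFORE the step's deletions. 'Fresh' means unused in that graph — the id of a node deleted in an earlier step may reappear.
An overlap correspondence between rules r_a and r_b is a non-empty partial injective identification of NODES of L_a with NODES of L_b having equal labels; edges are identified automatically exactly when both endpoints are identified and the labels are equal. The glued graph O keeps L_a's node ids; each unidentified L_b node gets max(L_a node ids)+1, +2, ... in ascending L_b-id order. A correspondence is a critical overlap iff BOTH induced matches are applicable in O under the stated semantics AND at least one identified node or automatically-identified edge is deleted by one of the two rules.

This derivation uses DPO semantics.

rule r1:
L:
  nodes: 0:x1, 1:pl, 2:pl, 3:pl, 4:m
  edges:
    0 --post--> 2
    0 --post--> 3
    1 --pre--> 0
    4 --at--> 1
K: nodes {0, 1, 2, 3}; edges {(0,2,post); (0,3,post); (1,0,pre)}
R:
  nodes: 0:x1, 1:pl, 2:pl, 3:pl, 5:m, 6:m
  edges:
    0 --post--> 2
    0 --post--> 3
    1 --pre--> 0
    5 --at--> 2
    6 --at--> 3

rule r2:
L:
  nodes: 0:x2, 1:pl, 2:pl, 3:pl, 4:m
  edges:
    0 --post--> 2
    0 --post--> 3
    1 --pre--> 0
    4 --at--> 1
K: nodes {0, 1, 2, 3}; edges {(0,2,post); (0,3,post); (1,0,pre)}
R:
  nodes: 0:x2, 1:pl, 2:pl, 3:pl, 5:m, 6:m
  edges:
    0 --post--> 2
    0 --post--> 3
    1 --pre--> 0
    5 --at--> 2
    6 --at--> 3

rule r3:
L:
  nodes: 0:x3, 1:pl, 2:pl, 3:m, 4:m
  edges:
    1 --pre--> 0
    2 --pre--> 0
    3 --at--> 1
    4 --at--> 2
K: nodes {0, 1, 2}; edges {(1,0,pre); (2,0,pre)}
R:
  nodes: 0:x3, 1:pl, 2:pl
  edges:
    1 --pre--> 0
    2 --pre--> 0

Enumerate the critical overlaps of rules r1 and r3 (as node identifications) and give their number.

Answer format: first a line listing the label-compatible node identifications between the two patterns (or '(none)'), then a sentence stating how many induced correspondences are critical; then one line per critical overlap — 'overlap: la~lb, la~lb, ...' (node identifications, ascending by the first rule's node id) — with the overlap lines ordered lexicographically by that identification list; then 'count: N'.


label-compatible node identifications between L(r1) and L(r3): 1~1, 1~2, 2~1, 2~2, 3~1, 3~2, 4~3, 4~4
6 of the induced correspondences are critical overlaps of r1 and r3.
overlap: 1~1, 2~2, 4~3
overlap: 1~1, 3~2, 4~3
overlap: 1~1, 4~3
overlap: 1~2, 2~1, 4~4
overlap: 1~2, 3~1, 4~4
overlap: 1~2, 4~4
count: 6


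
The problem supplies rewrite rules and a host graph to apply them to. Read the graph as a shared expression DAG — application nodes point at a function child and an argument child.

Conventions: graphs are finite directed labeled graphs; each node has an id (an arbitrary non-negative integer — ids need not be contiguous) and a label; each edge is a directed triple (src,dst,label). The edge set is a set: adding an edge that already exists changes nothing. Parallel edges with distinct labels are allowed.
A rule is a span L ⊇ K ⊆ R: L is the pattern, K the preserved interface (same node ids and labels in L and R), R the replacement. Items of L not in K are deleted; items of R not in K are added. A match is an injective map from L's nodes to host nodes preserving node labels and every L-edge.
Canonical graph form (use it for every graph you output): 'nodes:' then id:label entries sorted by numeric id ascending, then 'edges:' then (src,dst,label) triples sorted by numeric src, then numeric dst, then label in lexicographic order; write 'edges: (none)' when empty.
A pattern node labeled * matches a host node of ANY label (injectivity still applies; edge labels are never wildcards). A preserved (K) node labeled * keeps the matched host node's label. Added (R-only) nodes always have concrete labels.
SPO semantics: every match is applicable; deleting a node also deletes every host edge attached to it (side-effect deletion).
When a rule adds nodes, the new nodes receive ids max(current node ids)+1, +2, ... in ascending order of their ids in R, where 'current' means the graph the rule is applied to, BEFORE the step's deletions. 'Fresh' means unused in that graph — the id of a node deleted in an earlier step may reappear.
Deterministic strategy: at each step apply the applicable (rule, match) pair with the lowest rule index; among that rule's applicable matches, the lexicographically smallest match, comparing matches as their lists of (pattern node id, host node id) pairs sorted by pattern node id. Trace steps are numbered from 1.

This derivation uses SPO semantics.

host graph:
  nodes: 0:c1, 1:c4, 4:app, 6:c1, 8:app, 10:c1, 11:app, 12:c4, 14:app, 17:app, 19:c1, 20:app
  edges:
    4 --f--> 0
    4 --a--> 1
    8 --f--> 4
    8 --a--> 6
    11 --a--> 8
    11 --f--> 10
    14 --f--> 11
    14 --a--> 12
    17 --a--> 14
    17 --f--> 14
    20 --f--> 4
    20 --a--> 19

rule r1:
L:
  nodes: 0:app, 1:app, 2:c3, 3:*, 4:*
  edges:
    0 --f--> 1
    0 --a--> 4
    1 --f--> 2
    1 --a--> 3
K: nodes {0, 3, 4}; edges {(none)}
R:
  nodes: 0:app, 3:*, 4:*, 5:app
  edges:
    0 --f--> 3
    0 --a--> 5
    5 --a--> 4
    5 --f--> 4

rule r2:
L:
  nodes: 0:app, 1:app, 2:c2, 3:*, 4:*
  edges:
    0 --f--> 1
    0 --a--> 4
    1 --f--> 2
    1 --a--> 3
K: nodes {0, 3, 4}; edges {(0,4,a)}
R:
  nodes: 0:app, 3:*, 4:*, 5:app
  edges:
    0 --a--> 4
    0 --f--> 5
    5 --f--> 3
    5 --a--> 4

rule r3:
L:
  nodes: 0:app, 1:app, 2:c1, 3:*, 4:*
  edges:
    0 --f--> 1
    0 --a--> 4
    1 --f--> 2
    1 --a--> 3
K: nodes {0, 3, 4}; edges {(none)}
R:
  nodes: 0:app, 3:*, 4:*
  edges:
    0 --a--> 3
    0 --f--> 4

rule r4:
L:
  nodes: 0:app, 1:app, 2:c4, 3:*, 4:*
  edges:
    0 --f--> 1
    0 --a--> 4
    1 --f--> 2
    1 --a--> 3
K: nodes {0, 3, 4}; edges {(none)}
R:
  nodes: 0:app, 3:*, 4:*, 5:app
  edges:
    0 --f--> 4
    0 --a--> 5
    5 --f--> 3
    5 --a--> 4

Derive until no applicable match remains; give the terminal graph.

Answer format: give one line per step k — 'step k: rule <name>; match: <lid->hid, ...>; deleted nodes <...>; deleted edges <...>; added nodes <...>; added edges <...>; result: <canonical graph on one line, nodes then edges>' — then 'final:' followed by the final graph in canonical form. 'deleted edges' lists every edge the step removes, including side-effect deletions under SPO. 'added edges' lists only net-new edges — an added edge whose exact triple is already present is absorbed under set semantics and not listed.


step 1: rule r3; match: 0->8, 1->4, 2->0, 3->1, 4->6; deleted nodes 0, 4; deleted edges (4,0,f); (4,1,a); (8,4,f); (8,6,a); (20,4,f); added nodes (none); added edges (8,1,a); (8,6,f); result: nodes: 1:c4, 6:c1, 8:app, 10:c1, 11:app, 12:c4, 14:app, 17:app, 19:c1, 20:app edges: (8,1,a); (8,6,f); (11,8,a); (11,10,f); (14,11,f); (14,12,a); (17,14,a); (17,14,f); (20,19,a)
step 2: rule r3; match: 0->14, 1->11, 2->10, 3->8, 4->12; deleted nodes 10, 11; deleted edges (11,8,a); (11,10,f); (14,11,f); (14,12,a); added nodes (none); added edges (14,8,a); (14,12,f); result: nodes: 1:c4, 6:c1, 8:app, 12:c4, 14:app, 17:app, 19:c1, 20:app edges: (8,1,a); (8,6,f); (14,8,a); (14,12,f); (17,14,a); (17,14,f); (20,19,a)
final:
nodes: 1:c4, 6:c1, 8:app, 12:c4, 14:app, 17:app, 19:c1, 20:app
edges: (8,1,a); (8,6,f); (14,8,a); (14,12,f); (17,14,a); (17,14,f); (20,19,a)


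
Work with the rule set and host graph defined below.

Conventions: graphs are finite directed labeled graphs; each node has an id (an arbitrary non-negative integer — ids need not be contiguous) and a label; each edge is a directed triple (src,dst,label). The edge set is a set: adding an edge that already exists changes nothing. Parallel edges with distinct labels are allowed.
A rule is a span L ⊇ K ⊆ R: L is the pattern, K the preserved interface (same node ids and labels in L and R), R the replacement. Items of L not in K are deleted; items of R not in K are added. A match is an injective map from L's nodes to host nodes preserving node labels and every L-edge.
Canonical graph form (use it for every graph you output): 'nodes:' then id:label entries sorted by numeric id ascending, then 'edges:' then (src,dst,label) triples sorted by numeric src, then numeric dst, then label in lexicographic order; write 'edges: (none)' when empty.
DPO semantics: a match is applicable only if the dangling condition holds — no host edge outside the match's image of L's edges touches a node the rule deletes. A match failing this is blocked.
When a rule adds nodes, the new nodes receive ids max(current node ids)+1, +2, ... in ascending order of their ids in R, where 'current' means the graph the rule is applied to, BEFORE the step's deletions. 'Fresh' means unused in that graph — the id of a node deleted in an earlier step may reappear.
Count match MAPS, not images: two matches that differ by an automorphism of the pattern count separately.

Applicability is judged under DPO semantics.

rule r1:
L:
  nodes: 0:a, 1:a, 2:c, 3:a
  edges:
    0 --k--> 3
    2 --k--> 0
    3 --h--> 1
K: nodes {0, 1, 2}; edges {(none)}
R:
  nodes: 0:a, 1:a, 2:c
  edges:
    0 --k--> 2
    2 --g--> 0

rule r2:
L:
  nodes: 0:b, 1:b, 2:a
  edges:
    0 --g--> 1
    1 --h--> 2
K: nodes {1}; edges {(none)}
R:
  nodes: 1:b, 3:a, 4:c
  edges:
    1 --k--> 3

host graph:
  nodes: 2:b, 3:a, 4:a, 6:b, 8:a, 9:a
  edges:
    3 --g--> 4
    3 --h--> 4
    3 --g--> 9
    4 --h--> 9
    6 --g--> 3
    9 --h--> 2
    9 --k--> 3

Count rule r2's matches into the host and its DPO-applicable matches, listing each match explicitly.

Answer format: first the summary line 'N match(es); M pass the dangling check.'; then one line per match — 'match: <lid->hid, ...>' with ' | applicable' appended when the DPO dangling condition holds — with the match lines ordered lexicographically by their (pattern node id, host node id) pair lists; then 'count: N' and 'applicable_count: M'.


0 match(es); 0 pass the dangling check.
count: 0
applicable_count: 0


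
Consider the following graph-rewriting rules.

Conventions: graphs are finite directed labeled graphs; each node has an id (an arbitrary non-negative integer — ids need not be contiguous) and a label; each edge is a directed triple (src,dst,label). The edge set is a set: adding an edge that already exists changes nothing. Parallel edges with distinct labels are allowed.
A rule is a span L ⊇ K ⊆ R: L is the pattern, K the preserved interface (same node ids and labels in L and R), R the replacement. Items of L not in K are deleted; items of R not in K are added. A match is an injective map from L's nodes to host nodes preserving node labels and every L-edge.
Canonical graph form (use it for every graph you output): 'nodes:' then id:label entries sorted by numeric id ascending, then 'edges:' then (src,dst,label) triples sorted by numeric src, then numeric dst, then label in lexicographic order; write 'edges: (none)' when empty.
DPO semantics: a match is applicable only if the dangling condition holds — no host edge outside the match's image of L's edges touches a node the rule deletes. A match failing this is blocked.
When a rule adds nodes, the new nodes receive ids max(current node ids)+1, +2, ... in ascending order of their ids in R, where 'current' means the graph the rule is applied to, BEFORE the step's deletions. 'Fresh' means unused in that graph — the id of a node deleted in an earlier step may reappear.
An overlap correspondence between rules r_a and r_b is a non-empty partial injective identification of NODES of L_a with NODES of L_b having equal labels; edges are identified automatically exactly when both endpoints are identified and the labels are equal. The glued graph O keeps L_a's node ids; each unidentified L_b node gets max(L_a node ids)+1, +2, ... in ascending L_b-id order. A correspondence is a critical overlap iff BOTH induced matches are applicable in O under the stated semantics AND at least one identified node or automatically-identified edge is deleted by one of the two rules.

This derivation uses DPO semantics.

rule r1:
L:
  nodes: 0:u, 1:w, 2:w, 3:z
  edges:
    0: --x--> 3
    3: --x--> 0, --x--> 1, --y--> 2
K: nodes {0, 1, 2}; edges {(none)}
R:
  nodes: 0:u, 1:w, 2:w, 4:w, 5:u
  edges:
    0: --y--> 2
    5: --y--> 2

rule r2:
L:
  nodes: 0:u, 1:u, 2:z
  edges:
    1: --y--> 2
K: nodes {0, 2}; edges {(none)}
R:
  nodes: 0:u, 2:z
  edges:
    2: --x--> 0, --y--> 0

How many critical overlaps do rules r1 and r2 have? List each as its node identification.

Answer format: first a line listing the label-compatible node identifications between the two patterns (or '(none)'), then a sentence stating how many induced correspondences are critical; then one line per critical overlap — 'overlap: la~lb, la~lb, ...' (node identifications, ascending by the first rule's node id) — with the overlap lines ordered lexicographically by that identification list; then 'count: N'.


label-compatible node identifications between L(r1) and L(r2): 0~0, 0~1, 3~2
0 of the induced correspondences are critical overlaps of r1 and r2.
count: 0


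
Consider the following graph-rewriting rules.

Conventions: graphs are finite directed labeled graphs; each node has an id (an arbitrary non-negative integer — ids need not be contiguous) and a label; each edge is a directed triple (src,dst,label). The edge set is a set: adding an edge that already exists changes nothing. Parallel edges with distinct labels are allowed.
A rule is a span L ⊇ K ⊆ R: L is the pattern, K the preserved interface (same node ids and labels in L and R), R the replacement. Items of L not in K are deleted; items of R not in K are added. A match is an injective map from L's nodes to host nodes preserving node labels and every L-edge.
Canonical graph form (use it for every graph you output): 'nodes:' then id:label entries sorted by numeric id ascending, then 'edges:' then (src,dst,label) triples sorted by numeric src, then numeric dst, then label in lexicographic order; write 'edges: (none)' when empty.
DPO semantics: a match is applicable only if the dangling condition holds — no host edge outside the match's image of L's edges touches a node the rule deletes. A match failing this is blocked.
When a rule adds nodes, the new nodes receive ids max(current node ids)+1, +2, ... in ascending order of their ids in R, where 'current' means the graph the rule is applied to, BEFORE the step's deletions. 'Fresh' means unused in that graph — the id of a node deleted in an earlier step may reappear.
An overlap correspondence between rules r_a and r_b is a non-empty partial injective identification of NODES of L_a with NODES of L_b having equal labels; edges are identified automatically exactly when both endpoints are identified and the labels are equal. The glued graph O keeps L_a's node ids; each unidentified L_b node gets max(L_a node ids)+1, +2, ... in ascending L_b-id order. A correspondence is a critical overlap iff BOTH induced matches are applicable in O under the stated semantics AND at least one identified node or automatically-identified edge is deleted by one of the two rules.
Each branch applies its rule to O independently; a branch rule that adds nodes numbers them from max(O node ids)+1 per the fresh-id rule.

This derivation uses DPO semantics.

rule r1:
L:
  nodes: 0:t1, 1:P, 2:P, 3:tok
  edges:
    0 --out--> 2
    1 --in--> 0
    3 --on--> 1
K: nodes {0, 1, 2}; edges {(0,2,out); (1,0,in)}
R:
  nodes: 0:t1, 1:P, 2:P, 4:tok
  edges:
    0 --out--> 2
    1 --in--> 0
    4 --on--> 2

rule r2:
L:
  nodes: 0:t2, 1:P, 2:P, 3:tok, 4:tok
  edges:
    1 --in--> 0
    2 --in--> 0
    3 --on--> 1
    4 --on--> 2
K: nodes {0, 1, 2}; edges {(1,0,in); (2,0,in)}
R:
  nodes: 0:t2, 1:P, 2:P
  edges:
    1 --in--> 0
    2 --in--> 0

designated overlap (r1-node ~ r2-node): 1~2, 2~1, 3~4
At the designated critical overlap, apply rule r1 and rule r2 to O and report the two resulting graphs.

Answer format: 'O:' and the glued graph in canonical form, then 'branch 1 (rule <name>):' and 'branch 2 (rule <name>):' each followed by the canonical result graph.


O:
nodes: 0:t1, 1:P, 2:P, 3:tok, 4:t2, 5:tok
edges: (0,2,out); (1,0,in); (1,4,in); (2,4,in); (3,1,on); (5,2,on)
branch 1 (rule r1):
nodes: 0:t1, 1:P, 2:P, 4:t2, 5:tok, 6:tok
edges: (0,2,out); (1,0,in); (1,4,in); (2,4,in); (5,2,on); (6,2,on)
branch 2 (rule r2):
nodes: 0:t1, 1:P, 2:P, 4:t2
edges: (0,2,out); (1,0,in); (1,4,in); (2,4,in)


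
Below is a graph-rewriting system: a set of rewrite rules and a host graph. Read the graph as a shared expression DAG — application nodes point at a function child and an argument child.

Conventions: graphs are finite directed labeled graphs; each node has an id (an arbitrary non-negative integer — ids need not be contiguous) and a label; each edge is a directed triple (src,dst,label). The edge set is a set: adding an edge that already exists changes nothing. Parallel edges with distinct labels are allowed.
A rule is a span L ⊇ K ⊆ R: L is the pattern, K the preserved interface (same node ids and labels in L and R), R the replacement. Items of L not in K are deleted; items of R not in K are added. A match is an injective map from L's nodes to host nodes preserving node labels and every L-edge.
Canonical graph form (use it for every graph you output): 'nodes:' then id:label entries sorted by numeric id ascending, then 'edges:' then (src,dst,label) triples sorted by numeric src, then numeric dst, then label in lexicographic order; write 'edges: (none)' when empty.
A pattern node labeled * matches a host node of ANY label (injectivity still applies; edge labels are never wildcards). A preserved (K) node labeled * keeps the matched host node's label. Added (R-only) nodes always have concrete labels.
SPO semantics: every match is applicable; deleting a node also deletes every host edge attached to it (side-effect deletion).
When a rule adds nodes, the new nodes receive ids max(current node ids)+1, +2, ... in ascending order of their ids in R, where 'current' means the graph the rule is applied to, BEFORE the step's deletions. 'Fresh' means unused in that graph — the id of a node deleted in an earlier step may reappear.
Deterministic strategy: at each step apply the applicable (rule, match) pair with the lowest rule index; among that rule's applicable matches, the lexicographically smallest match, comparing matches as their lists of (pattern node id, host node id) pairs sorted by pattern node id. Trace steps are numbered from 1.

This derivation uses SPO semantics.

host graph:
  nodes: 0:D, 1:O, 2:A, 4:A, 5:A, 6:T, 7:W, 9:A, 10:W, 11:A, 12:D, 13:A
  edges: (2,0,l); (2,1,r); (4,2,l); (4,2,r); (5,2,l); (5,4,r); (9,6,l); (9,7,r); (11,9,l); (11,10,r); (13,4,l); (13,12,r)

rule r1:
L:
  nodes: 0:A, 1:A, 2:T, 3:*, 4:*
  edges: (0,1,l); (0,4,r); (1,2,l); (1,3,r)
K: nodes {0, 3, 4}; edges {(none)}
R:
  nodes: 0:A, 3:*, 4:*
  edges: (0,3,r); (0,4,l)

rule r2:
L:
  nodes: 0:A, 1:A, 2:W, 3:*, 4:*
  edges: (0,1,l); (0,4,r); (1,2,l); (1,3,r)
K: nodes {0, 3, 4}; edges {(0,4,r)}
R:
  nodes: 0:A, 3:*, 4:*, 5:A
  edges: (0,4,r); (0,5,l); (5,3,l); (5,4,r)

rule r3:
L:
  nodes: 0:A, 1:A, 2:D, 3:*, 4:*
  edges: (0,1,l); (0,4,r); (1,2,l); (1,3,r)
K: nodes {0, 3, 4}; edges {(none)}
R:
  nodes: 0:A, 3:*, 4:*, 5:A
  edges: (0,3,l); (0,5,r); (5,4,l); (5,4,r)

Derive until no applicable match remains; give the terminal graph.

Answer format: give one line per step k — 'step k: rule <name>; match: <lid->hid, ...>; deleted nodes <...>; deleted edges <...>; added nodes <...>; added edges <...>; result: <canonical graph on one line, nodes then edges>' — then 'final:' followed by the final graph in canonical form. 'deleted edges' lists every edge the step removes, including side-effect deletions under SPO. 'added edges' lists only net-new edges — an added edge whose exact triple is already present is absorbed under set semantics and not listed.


step 1: rule r1; match: 0->11, 1->9, 2->6, 3->7, 4->10; deleted nodes 6, 9; deleted edges (9,6,l); (9,7,r); (11,9,l); (11,10,r); added nodes (none); added edges (11,7,r); (11,10,l); result: nodes: 0:D, 1:O, 2:A, 4:A, 5:A, 7:W, 10:W, 11:A, 12:D, 13:A edges: (2,0,l); (2,1,r); (4,2,l); (4,2,r); (5,2,l); (5,4,r); (11,7,r); (11,10,l); (13,4,l); (13,12,r)
step 2: rule r3; match: 0->5, 1->2, 2->0, 3->1, 4->4; deleted nodes 0, 2; deleted edges (2,0,l); (2,1,r); (4,2,l); (4,2,r); (5,2,l); (5,4,r); added nodes 14; added edges (5,1,l); (5,14,r); (14,4,l); (14,4,r); result: nodes: 1:O, 4:A, 5:A, 7:W, 10:W, 11:A, 12:D, 13:A, 14:A edges: (5,1,l); (5,14,r); (11,7,r); (11,10,l); (13,4,l); (13,12,r); (14,4,l); (14,4,r)
final:
nodes: 1:O, 4:A, 5:A, 7:W, 10:W, 11:A, 12:D, 13:A, 14:A
edges: (5,1,l); (5,14,r); (11,7,r); (11,10,l); (13,4,l); (13,12,r); (14,4,l); (14,4,r)
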